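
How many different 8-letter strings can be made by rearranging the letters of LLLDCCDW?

The 8 letters of LLLDCCDW have repeats: C appearing twice, D appearing twice, and L appearing 3 times.
So there are 8! / (3!·2!·2!) = 1680 distinguishable arrangements.

1680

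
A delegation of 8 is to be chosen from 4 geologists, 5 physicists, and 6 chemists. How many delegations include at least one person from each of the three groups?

6216

Total 8-person selections from all 15: C(15,8) = 6435.
Subtract selections that omit an entire group: no geologists → C(11,8) = 165; no physicists → C(10,8) = 45; no chemists → C(9,8) = 9.
Add back selections omitting two groups (i.e. drawn from a single group): C(4,8) + C(5,8) + C(6,8) = 0.
By inclusion–exclusion: 6435 − 219 + 0 = 6216.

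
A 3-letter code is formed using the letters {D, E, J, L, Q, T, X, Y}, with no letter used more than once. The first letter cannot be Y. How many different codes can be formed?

294

The first letter has 8−1 = 7 choices (anything except Y).
The remaining 2 letters are filled from the other 7 symbols without repetition: 7 × 6 = 42.
Total: 7 × 42 = 294.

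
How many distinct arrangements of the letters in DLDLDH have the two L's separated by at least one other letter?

40

Total arrangements of DLDLDH: 6!/(3!·2!) = 60.
Arrangements with the L's together: treat LL as one letter, giving (5)!/(3!) = 20.
Subtracting, 60 − 20 = 40 arrangements keep the L's apart.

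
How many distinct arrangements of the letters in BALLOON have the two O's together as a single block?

360

Treat the 2 copies of O as a single block. The multiset to arrange is then {OO, A, B, L, L, N}, 6 items in all.
That gives (6)!/(2!) = 360 arrangements.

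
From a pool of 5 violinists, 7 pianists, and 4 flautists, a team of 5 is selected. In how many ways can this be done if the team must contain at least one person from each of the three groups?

With no constraint there are C(16,5) = 4368 possible selections.
Selections missing a whole group: no violinists → C(11,5) = 462; no pianists → C(9,5) = 126; no flautists → C(12,5) = 792.
Add back selections omitting two groups (i.e. drawn from a single group): C(5,5) + C(7,5) + C(4,5) = 22.
By inclusion–exclusion: 4368 − 1380 + 22 = 3010.

3010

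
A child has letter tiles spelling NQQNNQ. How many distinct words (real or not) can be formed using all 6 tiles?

NQQNNQ has 6 letters with N appearing 3 times and Q appearing 3 times.
The number of distinct arrangements is 6!/(3!·3!) = 720/36 = 20.

20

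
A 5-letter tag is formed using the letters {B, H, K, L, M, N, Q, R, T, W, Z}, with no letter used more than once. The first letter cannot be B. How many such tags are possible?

50400

The first letter has 11−1 = 10 choices (anything except B).
The remaining 4 letters are filled from the other 10 symbols without repetition: 10 × 9 × 8 × 7 = 5040.
Total: 10 × 5040 = 50400.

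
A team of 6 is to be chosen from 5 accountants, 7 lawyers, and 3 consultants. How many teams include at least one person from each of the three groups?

3850

Total 6-person selections from all 15: C(15,6) = 5005.
Selections missing a whole group: no accountants → C(10,6) = 210; no lawyers → C(8,6) = 28; no consultants → C(12,6) = 924.
Add back selections omitting two groups (i.e. drawn from a single group): C(5,6) + C(7,6) + C(3,6) = 7.
By inclusion–exclusion: 5005 − 1162 + 7 = 3850.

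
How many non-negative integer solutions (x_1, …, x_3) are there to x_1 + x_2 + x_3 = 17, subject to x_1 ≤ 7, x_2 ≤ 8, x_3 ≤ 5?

10

Without the upper bounds there are C(19,2) = 171 ways to split 17 among 3 variables.
Subtract solutions that violate a single cap (substitute x_i' = x_i − (cap_i+1)): x_1 ≥ 8 gives C(11,2) = 55; x_2 ≥ 9 gives C(10,2) = 45; x_3 ≥ 6 gives C(13,2) = 78. Together 178.
Add back pairs where two caps are both exceeded: 1 + 10 + 6 = 17.
By inclusion–exclusion the count is 171 − 178 + 17 = 10.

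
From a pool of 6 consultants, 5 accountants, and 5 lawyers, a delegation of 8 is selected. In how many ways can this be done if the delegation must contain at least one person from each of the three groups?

12495

Unrestricted: C(16,8) = 12870 ways to pick any 8 of the 16.
Selections missing a whole group: no consultants → C(10,8) = 45; no accountants → C(11,8) = 165; no lawyers → C(11,8) = 165.
Add back selections omitting two groups (i.e. drawn from a single group): C(6,8) + C(5,8) + C(5,8) = 0.
By inclusion–exclusion: 12870 − 375 + 0 = 12495.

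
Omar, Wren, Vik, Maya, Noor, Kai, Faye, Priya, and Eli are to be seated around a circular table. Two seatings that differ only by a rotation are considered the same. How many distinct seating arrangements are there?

40320

Seat Omar anywhere (absorbing the rotational symmetry), then permute the other 8: (8)! = 40320.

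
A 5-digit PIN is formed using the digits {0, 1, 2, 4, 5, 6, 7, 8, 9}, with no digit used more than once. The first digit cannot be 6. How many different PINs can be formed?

The first digit has 9−1 = 8 choices (anything except 6).
The remaining 4 digits are filled from the other 8 symbols without repetition: 8 × 7 × 6 × 5 = 1680.
Total: 8 × 1680 = 13440.

13440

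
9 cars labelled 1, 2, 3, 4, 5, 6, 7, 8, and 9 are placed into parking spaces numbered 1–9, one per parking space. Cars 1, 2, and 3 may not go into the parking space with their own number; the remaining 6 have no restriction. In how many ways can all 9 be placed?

256320

Let Aᵢ (for i ∈ {1, 2, 3}) be the placements that put car i in its forbidden parking space. Any j of these fix j positions, leaving (9−j)! ways to fill the rest, and there are C(3,j) ways to pick which j.
By inclusion–exclusion, the number of valid placements is Σ_{j=0}^{3} (−1)^j C(3,j)·(9−j)!.
Computing: 362880 − 120960 + 15120 − 720 = 256320.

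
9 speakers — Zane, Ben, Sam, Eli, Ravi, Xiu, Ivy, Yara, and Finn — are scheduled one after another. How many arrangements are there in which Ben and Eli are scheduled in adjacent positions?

Place the 7 others and the Ben-Eli pair as 8 objects in a line; the pair has 2 internal arrangements.
That gives 2 × 8! = 2 × 40320 = 80640.

80640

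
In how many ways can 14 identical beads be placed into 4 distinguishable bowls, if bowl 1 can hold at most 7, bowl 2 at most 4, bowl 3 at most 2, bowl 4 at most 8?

By stars and bars, unrestricted non-negative solutions to x_1+…+x_4 = 14 number C(14+3,3) = 680.
Subtract solutions that violate a single cap (substitute x_i' = x_i − (cap_i+1)): x_1 ≥ 8 gives C(9,3) = 84; x_2 ≥ 5 gives C(12,3) = 220; x_3 ≥ 3 gives C(14,3) = 364; x_4 ≥ 9 gives C(8,3) = 56. Together 724.
Add back pairs where two caps are both exceeded: 4 + 20 + 0 + 84 + 1 + 10 = 119.
By inclusion–exclusion the count is 680 − 724 + 119 = 75.

75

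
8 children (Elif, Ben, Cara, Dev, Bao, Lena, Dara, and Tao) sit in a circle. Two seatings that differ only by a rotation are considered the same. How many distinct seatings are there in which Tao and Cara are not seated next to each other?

Without the restriction there are (7)! = 5040 seatings.
Seatings with Tao beside Cara: treat them as a block with 2 internal orders, giving 2 × (6)! = 1440.
Subtracting, 5040 − 1440 = 3600.

3600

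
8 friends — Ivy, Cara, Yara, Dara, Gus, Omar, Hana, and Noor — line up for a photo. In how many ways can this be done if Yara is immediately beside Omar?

Treat {Yara, Omar} as a single unit. There are 7 units to order, and the pair itself can be ordered 2 ways.
That gives 2 × 7! = 2 × 5040 = 10080.

10080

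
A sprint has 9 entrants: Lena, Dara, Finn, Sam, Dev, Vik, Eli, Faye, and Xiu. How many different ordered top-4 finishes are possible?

There are 9 choices for 1st place, 8 for 2nd, and so on down to 6 for position 4.
That gives 9 × 8 × 7 × 6 = 3024.

3024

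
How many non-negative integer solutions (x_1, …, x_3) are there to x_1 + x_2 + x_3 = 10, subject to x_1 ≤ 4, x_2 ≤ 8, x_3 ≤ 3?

Ignoring the caps, the number of non-negative solutions to x_1+…+x_3 = 10 is C(12,2) = 66.
Subtract solutions that violate a single cap (substitute x_i' = x_i − (cap_i+1)): x_1 ≥ 5 gives C(7,2) = 21; x_2 ≥ 9 gives C(3,2) = 3; x_3 ≥ 4 gives C(8,2) = 28. Together 52.
Add back pairs where two caps are both exceeded: 0 + 3 + 0 = 3.
By inclusion–exclusion the count is 66 − 52 + 3 = 17.

17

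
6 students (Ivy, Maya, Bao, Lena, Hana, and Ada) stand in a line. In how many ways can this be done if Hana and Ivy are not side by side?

480

There are 6! = 720 arrangements in all. If Hana and Ivy are adjacent, merging them into one block gives 2·(5)! = 240 arrangements.
Complementary counting: 720 − 240 = 480.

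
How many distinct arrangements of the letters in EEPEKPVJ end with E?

1260

Fix E in the last position and arrange the remaining 7 letters.
Those 7 letters have E appearing twice and P appearing twice, giving (7)!/(2!·2!) = 1260.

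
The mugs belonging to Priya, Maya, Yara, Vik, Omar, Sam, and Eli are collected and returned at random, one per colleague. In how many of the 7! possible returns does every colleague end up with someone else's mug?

1854

Let Aᵢ be the assignments in which colleague i gets their own mug. We want the size of the complement of A₁∪…∪A_7.
By inclusion–exclusion this is Σ_{j=0}^{7} (−1)^j C(7,j)·(7−j)!.
Computing: 5040 − 5040 + 2520 − 840 + 210 − 42 + 7 − 1 = 1854.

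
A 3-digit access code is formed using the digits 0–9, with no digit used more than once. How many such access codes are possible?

720

With no repetition, fill the 3 digits in order: 10 choices, then 9, down to 8.
That product is 10 × 9 × 8 = 720.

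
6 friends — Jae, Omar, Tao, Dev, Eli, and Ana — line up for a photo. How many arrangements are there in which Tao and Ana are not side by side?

Of the 6! = 720 arrangements, those with Tao and Ana adjacent number 2 × 5! = 240 (treat the pair as a block with 2 internal orders).
So 720 − 240 = 480 arrangements keep them apart.

480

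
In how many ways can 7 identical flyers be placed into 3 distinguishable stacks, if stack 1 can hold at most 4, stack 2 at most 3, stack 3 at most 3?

Without the upper bounds there are C(9,2) = 36 ways to split 7 among 3 stacks.
Subtract solutions that violate a single cap (substitute x_i' = x_i − (cap_i+1)): x_1 ≥ 5 gives C(4,2) = 6; x_2 ≥ 4 gives C(5,2) = 10; x_3 ≥ 4 gives C(5,2) = 10. Together 26.
No two caps can be exceeded simultaneously, so the pair terms are all 0.
By inclusion–exclusion the count is 36 − 26 + 0 = 10.

10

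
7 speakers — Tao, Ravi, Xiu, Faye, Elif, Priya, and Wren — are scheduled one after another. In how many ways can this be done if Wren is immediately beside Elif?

1440

Glue Wren and Elif into one block (2 internal orders), leaving 6 units to arrange in a row.
So the count is 2·(6)! = 1440.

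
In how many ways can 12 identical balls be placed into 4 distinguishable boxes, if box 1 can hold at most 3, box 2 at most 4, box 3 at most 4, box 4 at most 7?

66

Without the upper bounds there are C(15,3) = 455 ways to split 12 among 4 boxes.
Subtract solutions that violate a single cap (substitute x_i' = x_i − (cap_i+1)): x_1 ≥ 4 gives C(11,3) = 165; x_2 ≥ 5 gives C(10,3) = 120; x_3 ≥ 5 gives C(10,3) = 120; x_4 ≥ 8 gives C(7,3) = 35. Together 440.
Add back pairs where two caps are both exceeded: 20 + 20 + 1 + 10 + 0 + 0 = 51.
By inclusion–exclusion the count is 455 − 440 + 51 = 66.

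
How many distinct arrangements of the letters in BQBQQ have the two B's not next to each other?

Total arrangements of BQBQQ: 5!/(3!·2!) = 10.
Arrangements with the B's together: treat BB as one letter, giving (4)!/(3!) = 4.
Hence 10 − 4 = 6.

6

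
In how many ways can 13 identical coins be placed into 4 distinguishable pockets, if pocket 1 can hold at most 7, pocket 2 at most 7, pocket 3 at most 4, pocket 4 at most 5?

By stars and bars, unrestricted non-negative solutions to x_1+…+x_4 = 13 number C(13+3,3) = 560.
Subtract solutions that violate a single cap (substitute x_i' = x_i − (cap_i+1)): x_1 ≥ 8 gives C(8,3) = 56; x_2 ≥ 8 gives C(8,3) = 56; x_3 ≥ 5 gives C(11,3) = 165; x_4 ≥ 6 gives C(10,3) = 120. Together 397.
Add back pairs where two caps are both exceeded: 0 + 1 + 0 + 1 + 0 + 10 = 12.
By inclusion–exclusion the count is 560 − 397 + 12 = 175.

175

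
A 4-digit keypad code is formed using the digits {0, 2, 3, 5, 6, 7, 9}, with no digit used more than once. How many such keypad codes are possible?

840

This is a permutation of 4 out of 7: P(7,4) = 7!/3!.
7 × 6 × 5 × 4 = 840.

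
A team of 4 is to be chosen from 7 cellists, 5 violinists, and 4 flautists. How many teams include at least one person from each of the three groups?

910

Total 4-person selections from all 16: C(16,4) = 1820.
Selections missing a whole group: no cellists → C(9,4) = 126; no violinists → C(11,4) = 330; no flautists → C(12,4) = 495.
Add back selections omitting two groups (i.e. drawn from a single group): C(7,4) + C(5,4) + C(4,4) = 41.
By inclusion–exclusion: 1820 − 951 + 41 = 910.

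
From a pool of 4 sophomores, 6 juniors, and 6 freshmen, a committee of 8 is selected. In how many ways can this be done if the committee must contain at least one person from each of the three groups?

12285

Total 8-person selections from all 16: C(16,8) = 12870.
Subtract selections that omit an entire group: no sophomores → C(12,8) = 495; no juniors → C(10,8) = 45; no freshmen → C(10,8) = 45.
Add back selections omitting two groups (i.e. drawn from a single group): C(4,8) + C(6,8) + C(6,8) = 0.
By inclusion–exclusion: 12870 − 585 + 0 = 12285.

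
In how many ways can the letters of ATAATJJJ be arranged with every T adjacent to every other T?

Treat the 2 copies of T as a single block. The multiset to arrange is then {TT, A, A, A, J, J, J}, 7 items in all.
That gives (7)!/(3!·3!) = 140 arrangements.

140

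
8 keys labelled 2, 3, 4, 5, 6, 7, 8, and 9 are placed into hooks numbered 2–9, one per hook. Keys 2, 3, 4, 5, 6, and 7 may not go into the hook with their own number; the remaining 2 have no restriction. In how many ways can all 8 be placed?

Let Aᵢ (for 2 ≤ i ≤ 7) be the placements that put key i in its forbidden hook. Any j of these fix j positions, leaving (8−j)! ways to fill the rest, and there are C(6,j) ways to pick which j.
By inclusion–exclusion, the number of valid placements is Σ_{j=0}^{6} (−1)^j C(6,j)·(8−j)!.
Computing: 40320 − 30240 + 10800 − 2400 + 360 − 36 + 2 = 18806.

18806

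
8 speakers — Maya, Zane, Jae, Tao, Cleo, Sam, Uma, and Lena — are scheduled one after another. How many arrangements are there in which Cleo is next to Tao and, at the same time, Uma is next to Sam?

Treat {Cleo,Tao} as one block (2 orders) and {Uma,Sam} as another (2 orders).
That leaves 6 units to arrange: 2 × 2 × 6! = 4 × 720 = 2880.

2880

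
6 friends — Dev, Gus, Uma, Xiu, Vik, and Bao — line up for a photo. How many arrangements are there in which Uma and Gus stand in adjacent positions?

Treat {Uma, Gus} as a single unit. There are 5 units to order, and the pair itself can be ordered 2 ways.
That gives 2 × 5! = 2 × 120 = 240.

240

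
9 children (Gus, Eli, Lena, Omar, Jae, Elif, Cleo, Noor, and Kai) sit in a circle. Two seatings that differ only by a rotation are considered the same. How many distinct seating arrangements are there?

Seat Gus anywhere (absorbing the rotational symmetry), then permute the other 8: (8)! = 40320.

40320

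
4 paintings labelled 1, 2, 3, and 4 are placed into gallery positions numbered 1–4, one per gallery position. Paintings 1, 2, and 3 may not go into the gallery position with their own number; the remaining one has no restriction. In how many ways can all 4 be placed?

11

Let Aᵢ (for i ∈ {1, 2, 3}) be the placements that put painting i in its forbidden gallery position. Any j of these fix j positions, leaving (4−j)! ways to fill the rest, and there are C(3,j) ways to pick which j.
By inclusion–exclusion, the number of valid placements is Σ_{j=0}^{3} (−1)^j C(3,j)·(4−j)!.
Computing: 24 − 18 + 6 − 1 = 11.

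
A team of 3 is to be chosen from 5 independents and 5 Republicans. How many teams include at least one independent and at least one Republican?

Total 3-person selections from all 10: C(10,3) = 120.
Selections missing a whole group: no independents → C(5,3) = 10; no Republicans → C(5,3) = 10.
Both groups omitted at once is impossible, so 120 − 20 = 100.

100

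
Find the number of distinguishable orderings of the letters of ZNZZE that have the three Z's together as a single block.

6

Treat the 3 copies of Z as a single block. The multiset to arrange is then {ZZZ, E, N}, 3 items in all.
All 3 items are distinct, so there are (3)! = 6 arrangements.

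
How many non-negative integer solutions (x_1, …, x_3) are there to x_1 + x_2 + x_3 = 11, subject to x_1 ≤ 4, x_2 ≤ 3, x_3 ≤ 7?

10

Without the upper bounds there are C(13,2) = 78 ways to split 11 among 3 variables.
Subtract solutions that violate a single cap (substitute x_i' = x_i − (cap_i+1)): x_1 ≥ 5 gives C(8,2) = 28; x_2 ≥ 4 gives C(9,2) = 36; x_3 ≥ 8 gives C(5,2) = 10. Together 74.
Add back pairs where two caps are both exceeded: 6 + 0 + 0 = 6.
By inclusion–exclusion the count is 78 − 74 + 6 = 10.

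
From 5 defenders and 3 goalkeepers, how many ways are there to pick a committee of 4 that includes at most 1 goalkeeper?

35

Split by how many goalkeepers are chosen (0 through 1).
Sum: C(3,0)·C(5,4) + C(3,1)·C(5,3) = 5 + 30 = 35.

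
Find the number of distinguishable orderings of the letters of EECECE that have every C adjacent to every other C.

Treat the 2 copies of C as a single block. The multiset to arrange is then {CC, E, E, E, E}, 5 items in all.
That gives (5)!/(4!) = 5 arrangements.

5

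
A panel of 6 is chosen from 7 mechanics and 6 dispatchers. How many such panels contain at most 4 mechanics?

Split by how many mechanics are chosen (0 through 4).
Sum: C(7,0)·C(6,6) + C(7,1)·C(6,5) + C(7,2)·C(6,4) + C(7,3)·C(6,3) + C(7,4)·C(6,2) = 1 + 42 + 315 + 700 + 525 = 1583.

1583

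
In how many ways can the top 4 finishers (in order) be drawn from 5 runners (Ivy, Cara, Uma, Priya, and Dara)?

120

There are 5 choices for 1st place, 4 for 2nd, and so on down to 2 for position 4.
That gives 5 × 4 × 3 × 2 = 120.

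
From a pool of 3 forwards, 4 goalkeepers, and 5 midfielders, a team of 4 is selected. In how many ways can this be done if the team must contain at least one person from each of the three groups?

Total 4-person selections from all 12: C(12,4) = 495.
Subtract selections that omit an entire group: no forwards → C(9,4) = 126; no goalkeepers → C(8,4) = 70; no midfielders → C(7,4) = 35.
Add back selections omitting two groups (i.e. drawn from a single group): C(3,4) + C(4,4) + C(5,4) = 6.
By inclusion–exclusion: 495 − 231 + 6 = 270.

270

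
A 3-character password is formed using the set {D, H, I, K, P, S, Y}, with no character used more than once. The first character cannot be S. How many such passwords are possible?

The first character has 7−1 = 6 choices (anything except S).
The remaining 2 characters are filled from the other 6 symbols without repetition: 6 × 5 = 30.
Total: 6 × 30 = 180.

180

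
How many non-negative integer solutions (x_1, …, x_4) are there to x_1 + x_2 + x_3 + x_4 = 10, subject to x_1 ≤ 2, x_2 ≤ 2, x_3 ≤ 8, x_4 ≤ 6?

By stars and bars, unrestricted non-negative solutions to x_1+…+x_4 = 10 number C(10+3,3) = 286.
Subtract solutions that violate a single cap (substitute x_i' = x_i − (cap_i+1)): x_1 ≥ 3 gives C(10,3) = 120; x_2 ≥ 3 gives C(10,3) = 120; x_3 ≥ 9 gives C(4,3) = 4; x_4 ≥ 7 gives C(6,3) = 20. Together 264.
Add back pairs where two caps are both exceeded: 35 + 0 + 1 + 0 + 1 + 0 = 37.
By inclusion–exclusion the count is 286 − 264 + 37 = 59.

59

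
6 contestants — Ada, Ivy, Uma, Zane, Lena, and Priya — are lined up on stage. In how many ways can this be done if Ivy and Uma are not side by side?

480

There are 6! = 720 arrangements in all. If Ivy and Uma are adjacent, merging them into one block gives 2·(5)! = 240 arrangements.
Complementary counting: 720 − 240 = 480.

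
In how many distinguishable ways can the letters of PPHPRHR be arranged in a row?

210

The 7 letters of PPHPRHR have repeats: H appearing twice, P appearing 3 times, and R appearing twice.
Dividing 7! = 5040 by 3!·2!·2! = 24 for the repeated letters gives 210.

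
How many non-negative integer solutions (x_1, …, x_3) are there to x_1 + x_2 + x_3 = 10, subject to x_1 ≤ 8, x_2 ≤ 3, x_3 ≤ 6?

25

By stars and bars, unrestricted non-negative solutions to x_1+…+x_3 = 10 number C(10+2,2) = 66.
Subtract solutions that violate a single cap (substitute x_i' = x_i − (cap_i+1)): x_1 ≥ 9 gives C(3,2) = 3; x_2 ≥ 4 gives C(8,2) = 28; x_3 ≥ 7 gives C(5,2) = 10. Together 41.
No two caps can be exceeded simultaneously, so the pair terms are all 0.
By inclusion–exclusion the count is 66 − 41 + 0 = 25.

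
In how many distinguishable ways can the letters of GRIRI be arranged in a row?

Letter multiplicities in GRIRI: G×1, I×2, R×2.
Dividing 5! = 120 by 2!·2! = 4 for the repeated letters gives 30.

30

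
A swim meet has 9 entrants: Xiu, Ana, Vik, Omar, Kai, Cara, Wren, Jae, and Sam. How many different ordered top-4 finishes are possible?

This is an ordered selection of 4 from 9: P(9,4).
That gives 9 × 8 × 7 × 6 = 3024.

3024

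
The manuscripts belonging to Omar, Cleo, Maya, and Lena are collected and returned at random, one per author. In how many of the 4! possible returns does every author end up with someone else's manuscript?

9

Let Aᵢ be the assignments in which author i gets their own manuscript. We want the size of the complement of A₁∪…∪A_4.
By inclusion–exclusion this is Σ_{j=0}^{4} (−1)^j C(4,j)·(4−j)!.
Computing: 24 − 24 + 12 − 4 + 1 = 9.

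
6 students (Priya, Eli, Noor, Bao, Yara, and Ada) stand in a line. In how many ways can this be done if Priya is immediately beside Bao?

Glue Priya and Bao into one block (2 internal orders), leaving 5 units to arrange in a row.
That gives 2 × 5! = 2 × 120 = 240.

240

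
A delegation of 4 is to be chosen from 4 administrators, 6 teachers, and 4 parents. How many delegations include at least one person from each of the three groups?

528

Total 4-person selections from all 14: C(14,4) = 1001.
Subtract selections that omit an entire group: no administrators → C(10,4) = 210; no teachers → C(8,4) = 70; no parents → C(10,4) = 210.
Add back selections omitting two groups (i.e. drawn from a single group): C(4,4) + C(6,4) + C(4,4) = 17.
By inclusion–exclusion: 1001 − 490 + 17 = 528.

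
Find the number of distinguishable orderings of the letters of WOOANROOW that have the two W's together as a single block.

1680

Treat the 2 copies of W as a single block. The multiset to arrange is then {WW, A, N, O, O, O, O, R}, 8 items in all.
That gives (8)!/(4!) = 1680 arrangements.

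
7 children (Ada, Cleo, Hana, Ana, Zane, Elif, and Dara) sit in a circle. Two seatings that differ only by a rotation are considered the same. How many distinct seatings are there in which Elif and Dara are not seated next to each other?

480

Without the restriction there are (6)! = 720 seatings.
Seatings with Elif beside Dara: treat them as a block with 2 internal orders, giving 2 × (5)! = 240.
Subtracting, 720 − 240 = 480.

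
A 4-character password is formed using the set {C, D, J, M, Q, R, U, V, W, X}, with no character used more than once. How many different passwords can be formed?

This is a permutation of 4 out of 10: P(10,4) = 10!/6!.
10 × 9 × 8 × 7 = 5040.

5040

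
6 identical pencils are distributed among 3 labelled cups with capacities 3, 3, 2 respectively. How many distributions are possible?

By stars and bars, unrestricted non-negative solutions to x_1+…+x_3 = 6 number C(6+2,2) = 28.
Subtract solutions that violate a single cap (substitute x_i' = x_i − (cap_i+1)): x_1 ≥ 4 gives C(4,2) = 6; x_2 ≥ 4 gives C(4,2) = 6; x_3 ≥ 3 gives C(5,2) = 10. Together 22.
No two caps can be exceeded simultaneously, so the pair terms are all 0.
By inclusion–exclusion the count is 28 − 22 + 0 = 6.

6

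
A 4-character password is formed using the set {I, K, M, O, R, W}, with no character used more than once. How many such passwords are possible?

This is a permutation of 4 out of 6: P(6,4) = 6!/2!.
6 × 5 × 4 × 3 = 360.

360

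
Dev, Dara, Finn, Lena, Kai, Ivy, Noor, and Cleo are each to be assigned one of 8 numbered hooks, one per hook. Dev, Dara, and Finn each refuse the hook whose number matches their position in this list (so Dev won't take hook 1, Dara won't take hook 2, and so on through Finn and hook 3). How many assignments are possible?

Let Aᵢ (for i ∈ {1, 2, 3}) be the placements that put person i in their forbidden hook. Any j of these fix j positions, leaving (8−j)! ways to fill the rest, and there are C(3,j) ways to pick which j.
By inclusion–exclusion, the number of valid placements is Σ_{j=0}^{3} (−1)^j C(3,j)·(8−j)!.
Computing: 40320 − 15120 + 2160 − 120 = 27240.

27240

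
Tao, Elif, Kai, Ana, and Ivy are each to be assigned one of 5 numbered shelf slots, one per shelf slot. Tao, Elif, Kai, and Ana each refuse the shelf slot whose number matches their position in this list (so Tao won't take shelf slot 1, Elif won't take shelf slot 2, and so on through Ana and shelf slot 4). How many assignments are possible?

53

Let Aᵢ (for 1 ≤ i ≤ 4) be the placements that put person i in their forbidden shelf slot. Any j of these fix j positions, leaving (5−j)! ways to fill the rest, and there are C(4,j) ways to pick which j.
By inclusion–exclusion, the number of valid placements is Σ_{j=0}^{4} (−1)^j C(4,j)·(5−j)!.
Computing: 120 − 96 + 36 − 8 + 1 = 53.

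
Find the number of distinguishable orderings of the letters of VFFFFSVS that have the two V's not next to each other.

Total arrangements of VFFFFSVS: 8!/(4!·2!·2!) = 420.
Arrangements with the V's together: treat VV as one letter, giving (7)!/(4!·2!) = 105.
Hence 420 − 105 = 315.

315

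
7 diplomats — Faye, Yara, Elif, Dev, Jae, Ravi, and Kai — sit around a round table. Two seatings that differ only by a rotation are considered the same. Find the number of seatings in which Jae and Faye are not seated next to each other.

480

All circular seatings of 7 people number (6)! = 720.
Seatings with Jae beside Faye: treat them as a block with 2 internal orders, giving 2 × (5)! = 240.
Subtracting, 720 − 240 = 480.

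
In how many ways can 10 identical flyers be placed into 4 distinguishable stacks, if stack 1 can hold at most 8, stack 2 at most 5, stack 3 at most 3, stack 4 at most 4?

By stars and bars, unrestricted non-negative solutions to x_1+…+x_4 = 10 number C(10+3,3) = 286.
Subtract solutions that violate a single cap (substitute x_i' = x_i − (cap_i+1)): x_1 ≥ 9 gives C(4,3) = 4; x_2 ≥ 6 gives C(7,3) = 35; x_3 ≥ 4 gives C(9,3) = 84; x_4 ≥ 5 gives C(8,3) = 56. Together 179.
Add back pairs where two caps are both exceeded: 0 + 0 + 0 + 1 + 0 + 4 = 5.
By inclusion–exclusion the count is 286 − 179 + 5 = 112.

112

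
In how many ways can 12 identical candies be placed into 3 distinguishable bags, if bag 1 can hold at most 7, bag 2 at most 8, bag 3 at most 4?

30

By stars and bars, unrestricted non-negative solutions to x_1+…+x_3 = 12 number C(12+2,2) = 91.
Subtract solutions that violate a single cap (substitute x_i' = x_i − (cap_i+1)): x_1 ≥ 8 gives C(6,2) = 15; x_2 ≥ 9 gives C(5,2) = 10; x_3 ≥ 5 gives C(9,2) = 36. Together 61.
No two caps can be exceeded simultaneously, so the pair terms are all 0.
By inclusion–exclusion the count is 91 − 61 + 0 = 30.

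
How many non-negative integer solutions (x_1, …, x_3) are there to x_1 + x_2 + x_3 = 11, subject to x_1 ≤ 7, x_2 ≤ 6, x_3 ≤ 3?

By stars and bars, unrestricted non-negative solutions to x_1+…+x_3 = 11 number C(11+2,2) = 78.
Subtract solutions that violate a single cap (substitute x_i' = x_i − (cap_i+1)): x_1 ≥ 8 gives C(5,2) = 10; x_2 ≥ 7 gives C(6,2) = 15; x_3 ≥ 4 gives C(9,2) = 36. Together 61.
Add back pairs where two caps are both exceeded: 0 + 0 + 1 = 1.
By inclusion–exclusion the count is 78 − 61 + 1 = 18.

18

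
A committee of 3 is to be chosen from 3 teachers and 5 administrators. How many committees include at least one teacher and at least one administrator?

45

Total 3-person selections from all 8: C(8,3) = 56.
Selections missing a whole group: no teachers → C(5,3) = 10; no administrators → C(3,3) = 1.
Both groups omitted at once is impossible, so 56 − 11 = 45.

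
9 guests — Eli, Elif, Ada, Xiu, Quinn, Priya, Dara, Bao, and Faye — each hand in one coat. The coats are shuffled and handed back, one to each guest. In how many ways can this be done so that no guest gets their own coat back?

Count assignments avoiding every fixed point. For any j of the 9 guests fixed to their own coat, the other 9−j can be arranged in (9−j)! ways.
By inclusion–exclusion this is Σ_{j=0}^{9} (−1)^j C(9,j)·(9−j)!.
Computing: 362880 − 362880 + 181440 − 60480 + 15120 − 3024 + 504 − 72 + 9 − 1 = 133496.

133496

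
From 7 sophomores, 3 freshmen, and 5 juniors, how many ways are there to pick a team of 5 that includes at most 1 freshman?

Split by how many freshmen are chosen (0 through 1).
Sum: C(3,0)·C(12,5) + C(3,1)·C(12,4) = 792 + 1485 = 2277.

2277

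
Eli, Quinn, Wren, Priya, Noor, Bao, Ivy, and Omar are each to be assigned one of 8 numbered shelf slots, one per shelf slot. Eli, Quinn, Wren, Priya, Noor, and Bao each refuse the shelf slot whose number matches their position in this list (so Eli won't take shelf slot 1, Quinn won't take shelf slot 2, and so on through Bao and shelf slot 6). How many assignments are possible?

18806

Let Aᵢ (for 1 ≤ i ≤ 6) be the placements that put person i in their forbidden shelf slot. Any j of these fix j positions, leaving (8−j)! ways to fill the rest, and there are C(6,j) ways to pick which j.
By inclusion–exclusion, the number of valid placements is Σ_{j=0}^{6} (−1)^j C(6,j)·(8−j)!.
Computing: 40320 − 30240 + 10800 − 2400 + 360 − 36 + 2 = 18806.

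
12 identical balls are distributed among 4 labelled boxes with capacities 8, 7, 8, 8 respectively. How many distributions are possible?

Ignoring the caps, the number of non-negative solutions to x_1+…+x_4 = 12 is C(15,3) = 455.
Subtract solutions that violate a single cap (substitute x_i' = x_i − (cap_i+1)): x_1 ≥ 9 gives C(6,3) = 20; x_2 ≥ 8 gives C(7,3) = 35; x_3 ≥ 9 gives C(6,3) = 20; x_4 ≥ 9 gives C(6,3) = 20. Together 95.
No two caps can be exceeded simultaneously, so the pair terms are all 0.
By inclusion–exclusion the count is 455 − 95 + 0 = 360.

360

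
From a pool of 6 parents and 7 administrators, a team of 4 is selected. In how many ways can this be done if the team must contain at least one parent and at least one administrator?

Unrestricted: C(13,4) = 715 ways to pick any 4 of the 13.
Selections missing a whole group: no parents → C(7,4) = 35; no administrators → C(6,4) = 15.
Both groups omitted at once is impossible, so 715 − 50 = 665.

665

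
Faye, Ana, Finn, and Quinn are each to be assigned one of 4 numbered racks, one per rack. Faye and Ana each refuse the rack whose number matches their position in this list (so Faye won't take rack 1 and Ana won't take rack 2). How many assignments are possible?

14

Let Aᵢ (for i ∈ {1, 2}) be the placements that put person i in their forbidden rack. Any j of these fix j positions, leaving (4−j)! ways to fill the rest, and there are C(2,j) ways to pick which j.
By inclusion–exclusion, the number of valid placements is Σ_{j=0}^{2} (−1)^j C(2,j)·(4−j)!.
Computing: 24 − 12 + 2 = 14.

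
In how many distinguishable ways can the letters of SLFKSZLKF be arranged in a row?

22680

Letter multiplicities in SLFKSZLKF: F×2, K×2, L×2, S×2, Z×1.
Dividing 9! = 362880 by 2!·2!·2!·2! = 16 for the repeated letters gives 22680.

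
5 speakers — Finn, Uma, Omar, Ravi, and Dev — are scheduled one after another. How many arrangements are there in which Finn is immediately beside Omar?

Place the 3 others and the Finn-Omar pair as 4 objects in a line; the pair has 2 internal arrangements.
So the count is 2·(4)! = 48.

48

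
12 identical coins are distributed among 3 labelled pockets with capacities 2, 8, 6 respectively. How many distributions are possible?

Ignoring the caps, the number of non-negative solutions to x_1+…+x_3 = 12 is C(14,2) = 91.
Subtract solutions that violate a single cap (substitute x_i' = x_i − (cap_i+1)): x_1 ≥ 3 gives C(11,2) = 55; x_2 ≥ 9 gives C(5,2) = 10; x_3 ≥ 7 gives C(7,2) = 21. Together 86.
Add back pairs where two caps are both exceeded: 1 + 6 + 0 = 7.
By inclusion–exclusion the count is 91 − 86 + 7 = 12.

12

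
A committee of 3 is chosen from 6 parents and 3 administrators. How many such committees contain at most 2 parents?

Split by how many parents are chosen (0 through 2).
Sum: C(6,0)·C(3,3) + C(6,1)·C(3,2) + C(6,2)·C(3,1) = 1 + 18 + 45 = 64.

64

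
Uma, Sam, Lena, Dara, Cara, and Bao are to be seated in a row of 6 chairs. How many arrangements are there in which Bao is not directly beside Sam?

480

There are 6! = 720 arrangements in all. If Bao and Sam are adjacent, merging them into one block gives 2·(5)! = 240 arrangements.
So 720 − 240 = 480 arrangements keep them apart.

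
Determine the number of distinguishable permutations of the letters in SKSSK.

10

The 5 letters of SKSSK have repeats: K appearing twice and S appearing 3 times.
The number of distinct arrangements is 5!/(3!·2!) = 120/12 = 10.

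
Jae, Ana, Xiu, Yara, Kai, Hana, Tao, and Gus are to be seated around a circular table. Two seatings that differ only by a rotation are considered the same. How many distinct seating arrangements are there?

Seat Jae anywhere (absorbing the rotational symmetry), then permute the other 7: (7)! = 5040.

5040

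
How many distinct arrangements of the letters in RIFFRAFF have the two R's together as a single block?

210

Treat the 2 copies of R as a single block. The multiset to arrange is then {RR, A, F, F, F, F, I}, 7 items in all.
That gives (7)!/(4!) = 210 arrangements.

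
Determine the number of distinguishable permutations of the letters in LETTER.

LETTER has 6 letters with E appearing twice and T appearing twice.
The number of distinct arrangements is 6!/(2!·2!) = 720/4 = 180.

180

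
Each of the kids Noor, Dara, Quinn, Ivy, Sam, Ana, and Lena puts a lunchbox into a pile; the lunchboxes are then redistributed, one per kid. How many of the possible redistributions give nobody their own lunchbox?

This is the derangement count D_7: permutations of 7 items with no fixed point.
By inclusion–exclusion this is Σ_{j=0}^{7} (−1)^j C(7,j)·(7−j)!.
Computing: 5040 − 5040 + 2520 − 840 + 210 − 42 + 7 − 1 = 1854.

1854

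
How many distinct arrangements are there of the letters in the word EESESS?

20

The 6 letters of EESESS have repeats: E appearing 3 times and S appearing 3 times.
So there are 6! / (3!·3!) = 20 distinguishable arrangements.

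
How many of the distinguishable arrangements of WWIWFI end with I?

Fix I in the last position and arrange the remaining 5 letters.
Those 5 letters have W appearing 3 times, giving (5)!/(3!) = 20.

20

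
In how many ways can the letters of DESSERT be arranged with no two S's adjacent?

Total arrangements of DESSERT: 7!/(2!·2!) = 1260.
Arrangements with the S's together: treat SS as one letter, giving (6)!/(2!) = 360.
Subtracting, 1260 − 360 = 900 arrangements keep the S's apart.

900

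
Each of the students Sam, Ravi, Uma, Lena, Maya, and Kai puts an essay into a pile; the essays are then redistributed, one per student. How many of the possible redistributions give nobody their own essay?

265

This is the derangement count D_6: permutations of 6 items with no fixed point.
By inclusion–exclusion this is Σ_{j=0}^{6} (−1)^j C(6,j)·(6−j)!.
Computing: 720 − 720 + 360 − 120 + 30 − 6 + 1 = 265.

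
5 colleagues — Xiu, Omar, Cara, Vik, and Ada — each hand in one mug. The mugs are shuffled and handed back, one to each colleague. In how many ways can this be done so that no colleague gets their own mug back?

44

Let Aᵢ be the assignments in which colleague i gets their own mug. We want the size of the complement of A₁∪…∪A_5.
By inclusion–exclusion this is Σ_{j=0}^{5} (−1)^j C(5,j)·(5−j)!.
Computing: 120 − 120 + 60 − 20 + 5 − 1 = 44.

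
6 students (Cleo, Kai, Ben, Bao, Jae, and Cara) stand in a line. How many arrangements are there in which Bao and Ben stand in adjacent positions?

Glue Bao and Ben into one block (2 internal orders), leaving 5 units to arrange in a row.
That gives 2 × 5! = 2 × 120 = 240.

240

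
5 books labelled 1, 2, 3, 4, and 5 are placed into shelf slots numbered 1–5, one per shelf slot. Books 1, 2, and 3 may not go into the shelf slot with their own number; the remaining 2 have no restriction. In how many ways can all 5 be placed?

Let Aᵢ (for i ∈ {1, 2, 3}) be the placements that put book i in its forbidden shelf slot. Any j of these fix j positions, leaving (5−j)! ways to fill the rest, and there are C(3,j) ways to pick which j.
By inclusion–exclusion, the number of valid placements is Σ_{j=0}^{3} (−1)^j C(3,j)·(5−j)!.
Computing: 120 − 72 + 18 − 2 = 64.

64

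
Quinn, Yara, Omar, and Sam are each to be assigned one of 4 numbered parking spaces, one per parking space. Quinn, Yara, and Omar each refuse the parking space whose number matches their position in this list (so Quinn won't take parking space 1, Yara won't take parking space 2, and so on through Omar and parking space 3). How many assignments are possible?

Let Aᵢ (for i ∈ {1, 2, 3}) be the placements that put person i in their forbidden parking space. Any j of these fix j positions, leaving (4−j)! ways to fill the rest, and there are C(3,j) ways to pick which j.
By inclusion–exclusion, the number of valid placements is Σ_{j=0}^{3} (−1)^j C(3,j)·(4−j)!.
Computing: 24 − 18 + 6 − 1 = 11.

11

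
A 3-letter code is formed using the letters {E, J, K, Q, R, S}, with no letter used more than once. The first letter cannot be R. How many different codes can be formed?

The first letter has 6−1 = 5 choices (anything except R).
The remaining 2 letters are filled from the other 5 symbols without repetition: 5 × 4 = 20.
Total: 5 × 20 = 100.

100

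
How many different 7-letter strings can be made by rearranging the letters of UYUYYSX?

Letter multiplicities in UYUYYSX: S×1, U×2, X×1, Y×3.
So there are 7! / (3!·2!) = 420 distinguishable arrangements.

420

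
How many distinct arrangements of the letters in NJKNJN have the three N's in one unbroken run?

12

Treat the 3 copies of N as a single block. The multiset to arrange is then {NNN, J, J, K}, 4 items in all.
That gives (4)!/(2!) = 12 arrangements.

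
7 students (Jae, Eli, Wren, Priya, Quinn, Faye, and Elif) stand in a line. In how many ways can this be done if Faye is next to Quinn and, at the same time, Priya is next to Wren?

480

Treat {Faye,Quinn} as one block (2 orders) and {Priya,Wren} as another (2 orders).
That leaves 5 units to arrange: 2 × 2 × 5! = 4 × 120 = 480.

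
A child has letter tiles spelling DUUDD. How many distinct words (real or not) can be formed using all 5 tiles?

10

The 5 letters of DUUDD have repeats: D appearing 3 times and U appearing twice.
Dividing 5! = 120 by 3!·2! = 12 for the repeated letters gives 10.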